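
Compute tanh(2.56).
0.9881

tanh(2.56) = (e^(2.56) - e^(-2.56))/(e^(2.56) + e^(-2.56)) = 0.9881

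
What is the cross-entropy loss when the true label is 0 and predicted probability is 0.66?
L = 1.079

L = -0·log(0.66) - 1·log(0.34) = -log(0.34) = 1.079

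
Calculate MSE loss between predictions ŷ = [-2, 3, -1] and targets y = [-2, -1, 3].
MSE = 10.67

MSE = (1/3)((-2--2)² + (3--1)² + (-1-3)²) = (1/3)(0 + 16 + 16) = 10.67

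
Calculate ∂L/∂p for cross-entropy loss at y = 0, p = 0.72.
∂L/∂p = 3.571

∂L/∂p = -y/p + (1-y)/(1-p) = 0 + 1/0.28 = 3.571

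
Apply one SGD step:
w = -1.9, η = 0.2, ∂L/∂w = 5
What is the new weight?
w_new = -2.9

w_new = w - η·∂L/∂w = -1.9 - 0.2×(5) = -1.9 - (1) = -2.9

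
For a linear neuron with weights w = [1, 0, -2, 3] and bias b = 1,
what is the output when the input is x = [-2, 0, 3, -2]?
y = -13

y = (1)(-2) + (0)(0) + (-2)(3) + (3)(-2) + 1 = -13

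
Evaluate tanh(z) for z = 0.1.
0.09967

tanh(0.1) = (e^(0.1) - e^(-0.1))/(e^(0.1) + e^(-0.1)) = 0.09967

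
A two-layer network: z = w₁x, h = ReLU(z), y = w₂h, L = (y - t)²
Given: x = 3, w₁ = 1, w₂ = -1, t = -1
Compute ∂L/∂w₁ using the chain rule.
∂L/∂w₁ = 12

Forward pass:
z = w₁x = 1×3 = 3
h = ReLU(3) = 3
y = w₂h = -1×3 = -3

Backward pass:
∂L/∂y = 2(y - t) = 2(-3 - -1) = -4
∂y/∂h = w₂ = -1
∂h/∂z = 1 (ReLU derivative)
∂z/∂w₁ = x = 3

∂L/∂w₁ = -4 × -1 × 1 × 3 = 12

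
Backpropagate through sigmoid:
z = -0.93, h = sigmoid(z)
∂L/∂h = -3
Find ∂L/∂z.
∂L/∂z = -0.6086

σ(-0.93) = 0.2829
σ'(-0.93) = σ(-0.93)(1 - σ(-0.93)) = 0.2829 × 0.7171 = 0.2029
∂L/∂z = ∂L/∂h · σ'(z) = -3 × 0.2029 = -0.6086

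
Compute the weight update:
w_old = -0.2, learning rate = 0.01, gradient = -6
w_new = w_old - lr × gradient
w_new = -0.14

w_new = w - η·∂L/∂w = -0.2 - 0.01×(-6) = -0.2 - (-0.06) = -0.14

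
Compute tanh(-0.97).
-0.7487

tanh(-0.97) = (e^(-0.97) - e^(0.97))/(e^(-0.97) + e^(0.97)) = -0.7487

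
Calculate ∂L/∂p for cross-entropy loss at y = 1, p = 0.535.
∂L/∂p = -1.869

∂L/∂p = -y/p + (1-y)/(1-p) = -1/0.535 + 0 = -1.869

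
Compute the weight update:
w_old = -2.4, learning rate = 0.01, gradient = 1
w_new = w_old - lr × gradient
w_new = -2.41

w_new = w - η·∂L/∂w = -2.4 - 0.01×(1) = -2.4 - (0.01) = -2.41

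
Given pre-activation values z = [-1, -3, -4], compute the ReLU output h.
h = [0, 0, 0]

ReLU applied element-wise: max(0,-1)=0, max(0,-3)=0, max(0,-4)=0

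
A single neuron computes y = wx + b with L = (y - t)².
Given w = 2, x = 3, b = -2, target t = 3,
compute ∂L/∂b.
∂L/∂b = 2

y = wx + b = (2)(3) + -2 = 4
∂L/∂y = 2(y - t) = 2(4 - 3) = 2
∂y/∂b = 1
∂L/∂b = ∂L/∂y · ∂y/∂b = 2 × 1 = 2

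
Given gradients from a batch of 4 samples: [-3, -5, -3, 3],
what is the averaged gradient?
Average gradient = -2

Average = (1/4)(-3 + -5 + -3 + 3) = -8/4 = -2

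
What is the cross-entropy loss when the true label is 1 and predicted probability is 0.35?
L = 1.05

L = -1·log(0.35) - 0·log(0.65) = -log(0.35) = 1.05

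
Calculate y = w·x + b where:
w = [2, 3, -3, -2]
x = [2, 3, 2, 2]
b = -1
y = 2

y = (2)(2) + (3)(3) + (-3)(2) + (-2)(2) + -1 = 2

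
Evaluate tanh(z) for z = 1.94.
0.9595

tanh(1.94) = (e^(1.94) - e^(-1.94))/(e^(1.94) + e^(-1.94)) = 0.9595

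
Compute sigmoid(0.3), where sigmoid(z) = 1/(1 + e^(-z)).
0.5744

sigmoid(0.3) = 1/(1 + e^(-0.3)) = 1/(1 + 0.7408) = 0.5744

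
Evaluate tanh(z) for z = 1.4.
0.8854

tanh(1.4) = (e^(1.4) - e^(-1.4))/(e^(1.4) + e^(-1.4)) = 0.8854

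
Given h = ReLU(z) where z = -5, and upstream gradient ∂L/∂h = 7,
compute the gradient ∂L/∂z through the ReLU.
∂L/∂z = 0

h = ReLU(-5) = 0
Since z < 0: ∂h/∂z = 0
∂L/∂z = ∂L/∂h · ∂h/∂z = 7 × 0 = 0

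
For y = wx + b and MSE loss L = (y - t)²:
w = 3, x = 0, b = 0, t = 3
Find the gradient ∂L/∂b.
∂L/∂b = -6

y = wx + b = (3)(0) + 0 = 0
∂L/∂y = 2(y - t) = 2(0 - 3) = -6
∂y/∂b = 1
∂L/∂b = ∂L/∂y · ∂y/∂b = -6 × 1 = -6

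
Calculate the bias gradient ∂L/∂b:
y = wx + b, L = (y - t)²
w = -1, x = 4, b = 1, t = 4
∂L/∂b = -14

y = wx + b = (-1)(4) + 1 = -3
∂L/∂y = 2(y - t) = 2(-3 - 4) = -14
∂y/∂b = 1
∂L/∂b = ∂L/∂y · ∂y/∂b = -14 × 1 = -14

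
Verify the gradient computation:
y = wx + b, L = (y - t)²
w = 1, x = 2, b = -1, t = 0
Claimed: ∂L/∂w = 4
Correct

y = (1)(2) + -1 = 1
∂L/∂y = 2(y - t) = 2(1 - 0) = 2
∂y/∂w = x = 2
∂L/∂w = 2 × 2 = 4

Claimed value: 4
Correct: The correct gradient is 4.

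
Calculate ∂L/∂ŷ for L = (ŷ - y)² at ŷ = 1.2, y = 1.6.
∂L/∂ŷ = -0.8

∂L/∂ŷ = 2(ŷ - y) = 2(1.2 - 1.6) = 2(-0.4) = -0.8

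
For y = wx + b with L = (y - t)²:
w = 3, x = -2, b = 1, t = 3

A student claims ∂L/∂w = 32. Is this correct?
Correct

y = (3)(-2) + 1 = -5
∂L/∂y = 2(y - t) = 2(-5 - 3) = -16
∂y/∂w = x = -2
∂L/∂w = -16 × -2 = 32

Claimed value: 32
Correct: The correct gradient is 32.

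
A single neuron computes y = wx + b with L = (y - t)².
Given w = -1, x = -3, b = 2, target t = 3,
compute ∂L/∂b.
∂L/∂b = 4

y = wx + b = (-1)(-3) + 2 = 5
∂L/∂y = 2(y - t) = 2(5 - 3) = 4
∂y/∂b = 1
∂L/∂b = ∂L/∂y · ∂y/∂b = 4 × 1 = 4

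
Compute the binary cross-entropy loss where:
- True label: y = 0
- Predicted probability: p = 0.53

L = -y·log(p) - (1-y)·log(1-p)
L = 0.755

L = -0·log(0.53) - 1·log(0.47) = -log(0.47) = 0.755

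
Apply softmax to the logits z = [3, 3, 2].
p = [0.4223, 0.4223, 0.1554]

exp(z) = [20.09, 20.09, 7.389]
Sum = 47.56
p = [0.4223, 0.4223, 0.1554]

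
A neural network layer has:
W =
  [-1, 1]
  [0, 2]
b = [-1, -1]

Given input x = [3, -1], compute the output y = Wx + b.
y = [-5, -3]

Wx = [-1×3 + 1×-1, 0×3 + 2×-1]
   = [-4, -2]
y = Wx + b = [-4 + -1, -2 + -1] = [-5, -3]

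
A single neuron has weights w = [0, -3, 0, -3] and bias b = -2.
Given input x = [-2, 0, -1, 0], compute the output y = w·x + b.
y = -2

y = (0)(-2) + (-3)(0) + (0)(-1) + (-3)(0) + -2 = -2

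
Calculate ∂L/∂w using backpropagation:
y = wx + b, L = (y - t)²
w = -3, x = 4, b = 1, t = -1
∂L/∂w = -80

y = wx + b = (-3)(4) + 1 = -11
∂L/∂y = 2(y - t) = 2(-11 - -1) = -20
∂y/∂w = x = 4
∂L/∂w = ∂L/∂y · ∂y/∂w = -20 × 4 = -80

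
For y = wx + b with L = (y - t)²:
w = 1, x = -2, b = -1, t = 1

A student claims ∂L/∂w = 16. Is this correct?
Correct

y = (1)(-2) + -1 = -3
∂L/∂y = 2(y - t) = 2(-3 - 1) = -8
∂y/∂w = x = -2
∂L/∂w = -8 × -2 = 16

Claimed value: 16
Correct: The correct gradient is 16.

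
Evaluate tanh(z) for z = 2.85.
0.9933

tanh(2.85) = (e^(2.85) - e^(-2.85))/(e^(2.85) + e^(-2.85)) = 0.9933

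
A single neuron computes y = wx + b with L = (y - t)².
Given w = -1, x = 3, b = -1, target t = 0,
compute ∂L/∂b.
∂L/∂b = -8

y = wx + b = (-1)(3) + -1 = -4
∂L/∂y = 2(y - t) = 2(-4 - 0) = -8
∂y/∂b = 1
∂L/∂b = ∂L/∂y · ∂y/∂b = -8 × 1 = -8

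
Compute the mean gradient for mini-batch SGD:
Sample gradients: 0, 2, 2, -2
Average gradient = 0.5

Average = (1/4)(0 + 2 + 2 + -2) = 2/4 = 0.5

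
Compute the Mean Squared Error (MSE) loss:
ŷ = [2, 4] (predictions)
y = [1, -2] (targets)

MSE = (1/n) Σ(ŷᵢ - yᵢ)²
MSE = 18.5

MSE = (1/2)((2-1)² + (4--2)²) = (1/2)(1 + 36) = 18.5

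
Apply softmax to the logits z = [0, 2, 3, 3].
p = [0.0206, 0.1522, 0.4136, 0.4136]

exp(z) = [1, 7.389, 20.09, 20.09]
Sum = 48.56
p = [0.0206, 0.1522, 0.4136, 0.4136]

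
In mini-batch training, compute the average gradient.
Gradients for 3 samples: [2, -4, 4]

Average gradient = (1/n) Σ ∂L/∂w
Average gradient = 0.6667

Average = (1/3)(2 + -4 + 4) = 2/3 = 0.6667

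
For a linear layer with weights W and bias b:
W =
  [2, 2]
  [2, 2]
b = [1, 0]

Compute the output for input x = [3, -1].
y = [5, 4]

Wx = [2×3 + 2×-1, 2×3 + 2×-1]
   = [4, 4]
y = Wx + b = [4 + 1, 4 + 0] = [5, 4]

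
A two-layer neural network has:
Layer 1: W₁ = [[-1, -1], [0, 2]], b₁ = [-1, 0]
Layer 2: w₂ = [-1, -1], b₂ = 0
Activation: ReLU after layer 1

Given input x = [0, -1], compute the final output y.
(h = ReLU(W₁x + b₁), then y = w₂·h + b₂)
y = 0

Layer 1 pre-activation: z₁ = [0, -2]
After ReLU: h = [0, 0]
Layer 2 output: y = -1×0 + -1×0 + 0 = 0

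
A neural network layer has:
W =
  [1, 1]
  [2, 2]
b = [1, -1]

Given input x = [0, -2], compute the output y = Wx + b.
y = [-1, -5]

Wx = [1×0 + 1×-2, 2×0 + 2×-2]
   = [-2, -4]
y = Wx + b = [-2 + 1, -4 + -1] = [-1, -5]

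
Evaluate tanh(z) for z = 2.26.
0.9785

tanh(2.26) = (e^(2.26) - e^(-2.26))/(e^(2.26) + e^(-2.26)) = 0.9785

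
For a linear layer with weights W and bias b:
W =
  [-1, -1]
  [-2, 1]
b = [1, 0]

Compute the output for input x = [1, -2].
y = [2, -4]

Wx = [-1×1 + -1×-2, -2×1 + 1×-2]
   = [1, -4]
y = Wx + b = [1 + 1, -4 + 0] = [2, -4]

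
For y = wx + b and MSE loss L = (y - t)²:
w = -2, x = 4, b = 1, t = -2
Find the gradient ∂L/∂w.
∂L/∂w = -40

y = wx + b = (-2)(4) + 1 = -7
∂L/∂y = 2(y - t) = 2(-7 - -2) = -10
∂y/∂w = x = 4
∂L/∂w = ∂L/∂y · ∂y/∂w = -10 × 4 = -40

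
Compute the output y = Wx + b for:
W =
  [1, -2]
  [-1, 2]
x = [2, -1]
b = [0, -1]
y = [4, -5]

Wx = [1×2 + -2×-1, -1×2 + 2×-1]
   = [4, -4]
y = Wx + b = [4 + 0, -4 + -1] = [4, -5]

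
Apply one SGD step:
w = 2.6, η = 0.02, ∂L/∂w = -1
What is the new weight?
w_new = 2.62

w_new = w - η·∂L/∂w = 2.6 - 0.02×(-1) = 2.6 - (-0.02) = 2.62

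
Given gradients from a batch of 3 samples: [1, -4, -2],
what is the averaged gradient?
Average gradient = -1.667

Average = (1/3)(1 + -4 + -2) = -5/3 = -1.667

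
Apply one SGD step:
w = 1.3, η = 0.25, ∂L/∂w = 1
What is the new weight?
w_new = 1.05

w_new = w - η·∂L/∂w = 1.3 - 0.25×(1) = 1.3 - (0.25) = 1.05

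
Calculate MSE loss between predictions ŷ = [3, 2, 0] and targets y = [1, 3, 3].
MSE = 4.667

MSE = (1/3)((3-1)² + (2-3)² + (0-3)²) = (1/3)(4 + 1 + 9) = 4.667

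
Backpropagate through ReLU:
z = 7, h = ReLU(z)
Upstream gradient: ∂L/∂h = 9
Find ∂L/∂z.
∂L/∂z = 9

h = ReLU(7) = 7
Since z > 0: ∂h/∂z = 1
∂L/∂z = ∂L/∂h · ∂h/∂z = 9 × 1 = 9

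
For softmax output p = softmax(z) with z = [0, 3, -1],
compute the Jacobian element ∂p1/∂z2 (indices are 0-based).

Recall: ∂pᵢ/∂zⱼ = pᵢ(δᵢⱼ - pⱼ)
∂p1/∂z2 = -0.01605

p = softmax(z) = [0.04661, 0.9362, 0.01715]
p1 = 0.9362, p2 = 0.01715

∂p1/∂z2 = -p1 × p2 = -0.9362 × 0.01715 = -0.01605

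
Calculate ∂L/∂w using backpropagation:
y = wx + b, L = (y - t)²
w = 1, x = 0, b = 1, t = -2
∂L/∂w = 0

y = wx + b = (1)(0) + 1 = 1
∂L/∂y = 2(y - t) = 2(1 - -2) = 6
∂y/∂w = x = 0
∂L/∂w = ∂L/∂y · ∂y/∂w = 6 × 0 = 0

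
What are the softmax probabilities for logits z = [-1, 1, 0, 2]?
p = [0.0321, 0.2369, 0.0871, 0.6439]

exp(z) = [0.3679, 2.718, 1, 7.389]
Sum = 11.48
p = [0.0321, 0.2369, 0.0871, 0.6439]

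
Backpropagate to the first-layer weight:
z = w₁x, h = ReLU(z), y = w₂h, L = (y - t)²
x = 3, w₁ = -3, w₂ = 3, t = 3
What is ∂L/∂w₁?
∂L/∂w₁ = 0

Forward pass:
z = w₁x = -3×3 = -9
h = ReLU(-9) = 0
y = w₂h = 3×0 = 0

Backward pass:
∂L/∂y = 2(y - t) = 2(0 - 3) = -6
∂y/∂h = w₂ = 3
∂h/∂z = 0 (ReLU derivative)
∂z/∂w₁ = x = 3

∂L/∂w₁ = -6 × 3 × 0 × 3 = 0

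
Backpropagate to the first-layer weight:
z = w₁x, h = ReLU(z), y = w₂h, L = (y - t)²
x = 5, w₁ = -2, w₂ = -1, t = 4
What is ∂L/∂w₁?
∂L/∂w₁ = 0

Forward pass:
z = w₁x = -2×5 = -10
h = ReLU(-10) = 0
y = w₂h = -1×0 = 0

Backward pass:
∂L/∂y = 2(y - t) = 2(0 - 4) = -8
∂y/∂h = w₂ = -1
∂h/∂z = 0 (ReLU derivative)
∂z/∂w₁ = x = 5

∂L/∂w₁ = -8 × -1 × 0 × 5 = 0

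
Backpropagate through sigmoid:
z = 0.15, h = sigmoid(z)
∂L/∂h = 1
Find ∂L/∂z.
∂L/∂z = 0.2486

σ(0.15) = 0.5374
σ'(0.15) = σ(0.15)(1 - σ(0.15)) = 0.5374 × 0.4626 = 0.2486
∂L/∂z = ∂L/∂h · σ'(z) = 1 × 0.2486 = 0.2486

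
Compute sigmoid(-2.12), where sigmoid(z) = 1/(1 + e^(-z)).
0.1072

sigmoid(-2.12) = 1/(1 + e^(2.12)) = 1/(1 + 8.331) = 0.1072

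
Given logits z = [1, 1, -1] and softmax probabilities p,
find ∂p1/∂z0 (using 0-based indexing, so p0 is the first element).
∂p1/∂z0 = -0.2193

p = softmax(z) = [0.4683, 0.4683, 0.06338]
p1 = 0.4683, p0 = 0.4683

∂p1/∂z0 = -p1 × p0 = -0.4683 × 0.4683 = -0.2193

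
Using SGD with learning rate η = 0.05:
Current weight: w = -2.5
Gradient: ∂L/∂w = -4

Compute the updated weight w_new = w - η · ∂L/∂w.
w_new = -2.3

w_new = w - η·∂L/∂w = -2.5 - 0.05×(-4) = -2.5 - (-0.2) = -2.3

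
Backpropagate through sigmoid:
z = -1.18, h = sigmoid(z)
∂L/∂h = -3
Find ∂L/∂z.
∂L/∂z = -0.5394

σ(-1.18) = 0.2351
σ'(-1.18) = σ(-1.18)(1 - σ(-1.18)) = 0.2351 × 0.7649 = 0.1798
∂L/∂z = ∂L/∂h · σ'(z) = -3 × 0.1798 = -0.5394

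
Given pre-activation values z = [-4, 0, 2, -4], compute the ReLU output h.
h = [0, 0, 2, 0]

ReLU applied element-wise: max(0,-4)=0, max(0,0)=0, max(0,2)=2, max(0,-4)=0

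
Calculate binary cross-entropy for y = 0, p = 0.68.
L = 1.139

L = -0·log(0.68) - 1·log(0.32) = -log(0.32) = 1.139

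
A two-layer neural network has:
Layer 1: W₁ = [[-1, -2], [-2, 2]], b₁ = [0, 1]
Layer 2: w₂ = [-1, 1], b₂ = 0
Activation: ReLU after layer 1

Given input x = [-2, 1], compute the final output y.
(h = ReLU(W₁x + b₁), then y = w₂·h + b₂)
y = 7

Layer 1 pre-activation: z₁ = [0, 7]
After ReLU: h = [0, 7]
Layer 2 output: y = -1×0 + 1×7 + 0 = 7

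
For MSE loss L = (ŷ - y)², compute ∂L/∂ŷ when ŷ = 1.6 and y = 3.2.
∂L/∂ŷ = -3.2

∂L/∂ŷ = 2(ŷ - y) = 2(1.6 - 3.2) = 2(-1.6) = -3.2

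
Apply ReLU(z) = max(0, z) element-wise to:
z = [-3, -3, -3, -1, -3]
h = [0, 0, 0, 0, 0]

ReLU applied element-wise: max(0,-3)=0, max(0,-3)=0, max(0,-3)=0, max(0,-1)=0, max(0,-3)=0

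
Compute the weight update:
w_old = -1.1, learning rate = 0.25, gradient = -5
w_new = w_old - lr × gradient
w_new = 0.15

w_new = w - η·∂L/∂w = -1.1 - 0.25×(-5) = -1.1 - (-1.25) = 0.15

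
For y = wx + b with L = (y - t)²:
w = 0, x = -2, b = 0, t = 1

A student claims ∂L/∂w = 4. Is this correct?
Correct

y = (0)(-2) + 0 = 0
∂L/∂y = 2(y - t) = 2(0 - 1) = -2
∂y/∂w = x = -2
∂L/∂w = -2 × -2 = 4

Claimed value: 4
Correct: The correct gradient is 4.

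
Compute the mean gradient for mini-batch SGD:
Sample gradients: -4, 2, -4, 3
Average gradient = -0.75

Average = (1/4)(-4 + 2 + -4 + 3) = -3/4 = -0.75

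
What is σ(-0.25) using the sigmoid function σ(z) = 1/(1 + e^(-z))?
0.4378

sigmoid(-0.25) = 1/(1 + e^(0.25)) = 1/(1 + 1.284) = 0.4378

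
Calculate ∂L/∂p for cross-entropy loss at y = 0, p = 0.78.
∂L/∂p = 4.545

∂L/∂p = -y/p + (1-y)/(1-p) = 0 + 1/0.22 = 4.545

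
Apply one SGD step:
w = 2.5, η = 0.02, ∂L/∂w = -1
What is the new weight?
w_new = 2.52

w_new = w - η·∂L/∂w = 2.5 - 0.02×(-1) = 2.5 - (-0.02) = 2.52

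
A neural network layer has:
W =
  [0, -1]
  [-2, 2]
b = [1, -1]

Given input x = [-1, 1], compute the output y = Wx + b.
y = [0, 3]

Wx = [0×-1 + -1×1, -2×-1 + 2×1]
   = [-1, 4]
y = Wx + b = [-1 + 1, 4 + -1] = [0, 3]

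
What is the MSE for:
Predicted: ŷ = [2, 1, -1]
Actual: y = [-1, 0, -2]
MSE = 3.667

MSE = (1/3)((2--1)² + (1-0)² + (-1--2)²) = (1/3)(9 + 1 + 1) = 3.667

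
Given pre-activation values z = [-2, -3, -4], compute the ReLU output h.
h = [0, 0, 0]

ReLU applied element-wise: max(0,-2)=0, max(0,-3)=0, max(0,-4)=0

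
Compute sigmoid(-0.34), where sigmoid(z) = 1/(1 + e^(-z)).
0.4158

sigmoid(-0.34) = 1/(1 + e^(0.34)) = 1/(1 + 1.405) = 0.4158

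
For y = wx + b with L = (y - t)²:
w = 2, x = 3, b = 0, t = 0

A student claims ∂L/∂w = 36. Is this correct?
Correct

y = (2)(3) + 0 = 6
∂L/∂y = 2(y - t) = 2(6 - 0) = 12
∂y/∂w = x = 3
∂L/∂w = 12 × 3 = 36

Claimed value: 36
Correct: The correct gradient is 36.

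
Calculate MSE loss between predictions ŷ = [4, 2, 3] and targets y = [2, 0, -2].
MSE = 11

MSE = (1/3)((4-2)² + (2-0)² + (3--2)²) = (1/3)(4 + 4 + 25) = 11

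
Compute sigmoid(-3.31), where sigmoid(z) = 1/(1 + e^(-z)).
0.03523

sigmoid(-3.31) = 1/(1 + e^(3.31)) = 1/(1 + 27.39) = 0.03523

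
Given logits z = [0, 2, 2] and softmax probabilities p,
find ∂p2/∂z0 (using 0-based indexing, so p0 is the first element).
∂p2/∂z0 = -0.02968

p = softmax(z) = [0.06338, 0.4683, 0.4683]
p2 = 0.4683, p0 = 0.06338

∂p2/∂z0 = -p2 × p0 = -0.4683 × 0.06338 = -0.02968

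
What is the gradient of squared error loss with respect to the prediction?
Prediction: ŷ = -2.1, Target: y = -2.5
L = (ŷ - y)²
∂L/∂ŷ = 0.8

∂L/∂ŷ = 2(ŷ - y) = 2(-2.1 - -2.5) = 2(0.4) = 0.8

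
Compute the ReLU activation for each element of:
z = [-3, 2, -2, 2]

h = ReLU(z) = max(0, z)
h = [0, 2, 0, 2]

ReLU applied element-wise: max(0,-3)=0, max(0,2)=2, max(0,-2)=0, max(0,2)=2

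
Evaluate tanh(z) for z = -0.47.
-0.4382

tanh(-0.47) = (e^(-0.47) - e^(0.47))/(e^(-0.47) + e^(0.47)) = -0.4382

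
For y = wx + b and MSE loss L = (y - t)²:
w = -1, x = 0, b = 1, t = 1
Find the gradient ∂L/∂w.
∂L/∂w = 0

y = wx + b = (-1)(0) + 1 = 1
∂L/∂y = 2(y - t) = 2(1 - 1) = 0
∂y/∂w = x = 0
∂L/∂w = ∂L/∂y · ∂y/∂w = 0 × 0 = 0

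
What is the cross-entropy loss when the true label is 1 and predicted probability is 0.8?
L = 0.2231

L = -1·log(0.8) - 0·log(0.2) = -log(0.8) = 0.2231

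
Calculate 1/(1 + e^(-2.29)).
0.908

sigmoid(2.29) = 1/(1 + e^(-2.29)) = 1/(1 + 0.1013) = 0.908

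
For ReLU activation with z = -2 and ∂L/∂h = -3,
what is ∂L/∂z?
∂L/∂z = 0

h = ReLU(-2) = 0
Since z < 0: ∂h/∂z = 0
∂L/∂z = ∂L/∂h · ∂h/∂z = -3 × 0 = 0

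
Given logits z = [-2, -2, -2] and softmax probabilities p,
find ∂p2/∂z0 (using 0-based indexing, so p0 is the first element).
∂p2/∂z0 = -0.1111

p = softmax(z) = [0.3333, 0.3333, 0.3333]
p2 = 0.3333, p0 = 0.3333

∂p2/∂z0 = -p2 × p0 = -0.3333 × 0.3333 = -0.1111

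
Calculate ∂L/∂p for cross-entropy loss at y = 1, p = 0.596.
∂L/∂p = -1.678

∂L/∂p = -y/p + (1-y)/(1-p) = -1/0.596 + 0 = -1.678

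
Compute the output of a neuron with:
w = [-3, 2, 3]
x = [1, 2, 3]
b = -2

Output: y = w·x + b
y = 8

y = (-3)(1) + (2)(2) + (3)(3) + -2 = 8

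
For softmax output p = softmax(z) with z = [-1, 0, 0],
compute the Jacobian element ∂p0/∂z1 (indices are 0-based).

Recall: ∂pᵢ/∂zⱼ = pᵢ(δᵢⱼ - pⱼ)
∂p0/∂z1 = -0.06561

p = softmax(z) = [0.1554, 0.4223, 0.4223]
p0 = 0.1554, p1 = 0.4223

∂p0/∂z1 = -p0 × p1 = -0.1554 × 0.4223 = -0.06561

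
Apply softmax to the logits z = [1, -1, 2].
p = [0.2595, 0.0351, 0.7054]

exp(z) = [2.718, 0.3679, 7.389]
Sum = 10.48
p = [0.2595, 0.0351, 0.7054]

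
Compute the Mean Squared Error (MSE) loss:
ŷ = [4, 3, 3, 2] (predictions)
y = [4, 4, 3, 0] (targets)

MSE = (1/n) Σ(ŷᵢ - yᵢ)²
MSE = 1.25

MSE = (1/4)((4-4)² + (3-4)² + (3-3)² + (2-0)²) = (1/4)(0 + 1 + 0 + 4) = 1.25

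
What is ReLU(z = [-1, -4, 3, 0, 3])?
h = [0, 0, 3, 0, 3]

ReLU applied element-wise: max(0,-1)=0, max(0,-4)=0, max(0,3)=3, max(0,0)=0, max(0,3)=3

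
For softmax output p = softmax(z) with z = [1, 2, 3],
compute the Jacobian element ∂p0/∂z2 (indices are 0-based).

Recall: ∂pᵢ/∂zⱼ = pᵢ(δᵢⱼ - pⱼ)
∂p0/∂z2 = -0.05989

p = softmax(z) = [0.09003, 0.2447, 0.6652]
p0 = 0.09003, p2 = 0.6652

∂p0/∂z2 = -p0 × p2 = -0.09003 × 0.6652 = -0.05989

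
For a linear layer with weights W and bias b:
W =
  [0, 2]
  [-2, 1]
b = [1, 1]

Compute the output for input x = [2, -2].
y = [-3, -5]

Wx = [0×2 + 2×-2, -2×2 + 1×-2]
   = [-4, -6]
y = Wx + b = [-4 + 1, -6 + 1] = [-3, -5]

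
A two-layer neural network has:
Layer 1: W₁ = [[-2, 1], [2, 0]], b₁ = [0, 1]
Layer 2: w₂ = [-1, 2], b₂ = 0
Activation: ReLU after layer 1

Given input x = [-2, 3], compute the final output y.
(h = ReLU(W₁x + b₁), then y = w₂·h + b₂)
y = -7

Layer 1 pre-activation: z₁ = [7, -3]
After ReLU: h = [7, 0]
Layer 2 output: y = -1×7 + 2×0 + 0 = -7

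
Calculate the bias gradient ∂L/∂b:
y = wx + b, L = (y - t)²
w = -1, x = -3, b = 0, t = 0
∂L/∂b = 6

y = wx + b = (-1)(-3) + 0 = 3
∂L/∂y = 2(y - t) = 2(3 - 0) = 6
∂y/∂b = 1
∂L/∂b = ∂L/∂y · ∂y/∂b = 6 × 1 = 6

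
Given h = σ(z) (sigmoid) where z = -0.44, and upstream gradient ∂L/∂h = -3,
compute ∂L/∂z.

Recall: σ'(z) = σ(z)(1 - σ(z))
∂L/∂z = -0.7148

σ(-0.44) = 0.3917
σ'(-0.44) = σ(-0.44)(1 - σ(-0.44)) = 0.3917 × 0.6083 = 0.2383
∂L/∂z = ∂L/∂h · σ'(z) = -3 × 0.2383 = -0.7148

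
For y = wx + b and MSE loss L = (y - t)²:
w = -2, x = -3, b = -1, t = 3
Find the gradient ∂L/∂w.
∂L/∂w = -12

y = wx + b = (-2)(-3) + -1 = 5
∂L/∂y = 2(y - t) = 2(5 - 3) = 4
∂y/∂w = x = -3
∂L/∂w = ∂L/∂y · ∂y/∂w = 4 × -3 = -12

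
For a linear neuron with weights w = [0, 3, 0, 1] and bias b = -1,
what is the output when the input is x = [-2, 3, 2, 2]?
y = 10

y = (0)(-2) + (3)(3) + (0)(2) + (1)(2) + -1 = 10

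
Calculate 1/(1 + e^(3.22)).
0.03842

sigmoid(-3.22) = 1/(1 + e^(3.22)) = 1/(1 + 25.03) = 0.03842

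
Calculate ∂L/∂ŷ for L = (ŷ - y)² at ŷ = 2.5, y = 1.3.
∂L/∂ŷ = 2.4

∂L/∂ŷ = 2(ŷ - y) = 2(2.5 - 1.3) = 2(1.2) = 2.4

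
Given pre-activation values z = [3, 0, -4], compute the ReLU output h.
h = [3, 0, 0]

ReLU applied element-wise: max(0,3)=3, max(0,0)=0, max(0,-4)=0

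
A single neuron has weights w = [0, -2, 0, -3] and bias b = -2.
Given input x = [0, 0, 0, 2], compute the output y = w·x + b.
y = -8

y = (0)(0) + (-2)(0) + (0)(0) + (-3)(2) + -2 = -8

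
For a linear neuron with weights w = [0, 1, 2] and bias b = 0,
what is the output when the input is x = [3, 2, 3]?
y = 8

y = (0)(3) + (1)(2) + (2)(3) + 0 = 8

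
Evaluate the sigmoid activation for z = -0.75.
0.3208

sigmoid(-0.75) = 1/(1 + e^(0.75)) = 1/(1 + 2.117) = 0.3208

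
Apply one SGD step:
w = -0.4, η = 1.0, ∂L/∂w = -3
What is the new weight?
w_new = 2.6

w_new = w - η·∂L/∂w = -0.4 - 1.0×(-3) = -0.4 - (-3) = 2.6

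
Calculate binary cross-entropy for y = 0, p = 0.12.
L = 0.1278

L = -0·log(0.12) - 1·log(0.88) = -log(0.88) = 0.1278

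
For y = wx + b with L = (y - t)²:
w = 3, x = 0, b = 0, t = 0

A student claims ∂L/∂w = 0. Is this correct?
Correct

y = (3)(0) + 0 = 0
∂L/∂y = 2(y - t) = 2(0 - 0) = 0
∂y/∂w = x = 0
∂L/∂w = 0 × 0 = 0

Claimed value: 0
Correct: The correct gradient is 0.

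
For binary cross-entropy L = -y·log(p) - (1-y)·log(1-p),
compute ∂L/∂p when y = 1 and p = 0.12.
∂L/∂p = -8.333

∂L/∂p = -y/p + (1-y)/(1-p) = -1/0.12 + 0 = -8.333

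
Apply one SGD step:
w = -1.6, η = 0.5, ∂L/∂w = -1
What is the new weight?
w_new = -1.1

w_new = w - η·∂L/∂w = -1.6 - 0.5×(-1) = -1.6 - (-0.5) = -1.1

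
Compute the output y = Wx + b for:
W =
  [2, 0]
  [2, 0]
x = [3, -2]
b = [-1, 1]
y = [5, 7]

Wx = [2×3 + 0×-2, 2×3 + 0×-2]
   = [6, 6]
y = Wx + b = [6 + -1, 6 + 1] = [5, 7]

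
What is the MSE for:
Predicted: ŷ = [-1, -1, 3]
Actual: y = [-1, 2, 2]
MSE = 3.333

MSE = (1/3)((-1--1)² + (-1-2)² + (3-2)²) = (1/3)(0 + 9 + 1) = 3.333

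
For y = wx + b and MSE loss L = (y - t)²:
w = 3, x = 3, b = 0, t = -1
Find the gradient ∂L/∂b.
∂L/∂b = 20

y = wx + b = (3)(3) + 0 = 9
∂L/∂y = 2(y - t) = 2(9 - -1) = 20
∂y/∂b = 1
∂L/∂b = ∂L/∂y · ∂y/∂b = 20 × 1 = 20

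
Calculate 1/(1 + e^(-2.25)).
0.9047

sigmoid(2.25) = 1/(1 + e^(-2.25)) = 1/(1 + 0.1054) = 0.9047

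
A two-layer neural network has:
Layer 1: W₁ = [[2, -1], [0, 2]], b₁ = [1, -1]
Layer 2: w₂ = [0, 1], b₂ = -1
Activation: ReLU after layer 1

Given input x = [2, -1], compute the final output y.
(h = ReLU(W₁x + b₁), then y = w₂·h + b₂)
y = -1

Layer 1 pre-activation: z₁ = [6, -3]
After ReLU: h = [6, 0]
Layer 2 output: y = 0×6 + 1×0 + -1 = -1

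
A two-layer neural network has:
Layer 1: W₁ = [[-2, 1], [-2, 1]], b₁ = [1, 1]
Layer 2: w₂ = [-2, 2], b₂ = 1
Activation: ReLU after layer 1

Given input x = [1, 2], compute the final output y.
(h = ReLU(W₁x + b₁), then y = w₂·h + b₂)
y = 1

Layer 1 pre-activation: z₁ = [1, 1]
After ReLU: h = [1, 1]
Layer 2 output: y = -2×1 + 2×1 + 1 = 1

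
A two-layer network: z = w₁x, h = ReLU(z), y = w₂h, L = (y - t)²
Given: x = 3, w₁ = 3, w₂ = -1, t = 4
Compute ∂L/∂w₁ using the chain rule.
∂L/∂w₁ = 78

Forward pass:
z = w₁x = 3×3 = 9
h = ReLU(9) = 9
y = w₂h = -1×9 = -9

Backward pass:
∂L/∂y = 2(y - t) = 2(-9 - 4) = -26
∂y/∂h = w₂ = -1
∂h/∂z = 1 (ReLU derivative)
∂z/∂w₁ = x = 3

∂L/∂w₁ = -26 × -1 × 1 × 3 = 78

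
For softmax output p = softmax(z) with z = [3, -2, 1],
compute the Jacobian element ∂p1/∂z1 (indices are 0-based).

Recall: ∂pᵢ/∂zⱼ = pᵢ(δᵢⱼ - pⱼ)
∂p1/∂z1 = 0.005865

p = softmax(z) = [0.8756, 0.0059, 0.1185]
p1 = 0.0059

∂p1/∂z1 = p1(1 - p1) = 0.0059 × (1 - 0.0059) = 0.005865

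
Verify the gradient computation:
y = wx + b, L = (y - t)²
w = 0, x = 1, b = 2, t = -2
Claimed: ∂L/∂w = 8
Correct

y = (0)(1) + 2 = 2
∂L/∂y = 2(y - t) = 2(2 - -2) = 8
∂y/∂w = x = 1
∂L/∂w = 8 × 1 = 8

Claimed value: 8
Correct: The correct gradient is 8.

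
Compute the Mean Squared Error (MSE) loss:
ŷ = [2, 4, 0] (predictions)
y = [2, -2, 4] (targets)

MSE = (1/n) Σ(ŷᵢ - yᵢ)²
MSE = 17.33

MSE = (1/3)((2-2)² + (4--2)² + (0-4)²) = (1/3)(0 + 36 + 16) = 17.33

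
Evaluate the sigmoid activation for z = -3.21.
0.03879

sigmoid(-3.21) = 1/(1 + e^(3.21)) = 1/(1 + 24.78) = 0.03879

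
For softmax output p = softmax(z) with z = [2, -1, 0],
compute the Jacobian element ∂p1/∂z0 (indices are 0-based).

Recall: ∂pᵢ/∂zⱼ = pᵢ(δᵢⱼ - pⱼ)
∂p1/∂z0 = -0.03545

p = softmax(z) = [0.8438, 0.04201, 0.1142]
p1 = 0.04201, p0 = 0.8438

∂p1/∂z0 = -p1 × p0 = -0.04201 × 0.8438 = -0.03545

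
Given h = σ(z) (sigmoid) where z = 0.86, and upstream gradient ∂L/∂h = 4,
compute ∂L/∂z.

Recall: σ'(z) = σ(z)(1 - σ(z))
∂L/∂z = 0.8357

σ(0.86) = 0.7027
σ'(0.86) = σ(0.86)(1 - σ(0.86)) = 0.7027 × 0.2973 = 0.2089
∂L/∂z = ∂L/∂h · σ'(z) = 4 × 0.2089 = 0.8357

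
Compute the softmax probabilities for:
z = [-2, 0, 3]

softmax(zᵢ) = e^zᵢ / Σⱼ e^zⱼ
p = [0.0064, 0.0471, 0.9465]

exp(z) = [0.1353, 1, 20.09]
Sum = 21.22
p = [0.0064, 0.0471, 0.9465]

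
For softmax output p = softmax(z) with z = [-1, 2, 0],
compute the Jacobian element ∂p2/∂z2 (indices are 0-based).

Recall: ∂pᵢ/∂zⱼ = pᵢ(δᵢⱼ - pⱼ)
∂p2/∂z2 = 0.1012

p = softmax(z) = [0.04201, 0.8438, 0.1142]
p2 = 0.1142

∂p2/∂z2 = p2(1 - p2) = 0.1142 × (1 - 0.1142) = 0.1012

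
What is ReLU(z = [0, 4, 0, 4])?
h = [0, 4, 0, 4]

ReLU applied element-wise: max(0,0)=0, max(0,4)=4, max(0,0)=0, max(0,4)=4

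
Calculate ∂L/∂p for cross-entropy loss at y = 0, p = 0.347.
∂L/∂p = 1.531

∂L/∂p = -y/p + (1-y)/(1-p) = 0 + 1/0.653 = 1.531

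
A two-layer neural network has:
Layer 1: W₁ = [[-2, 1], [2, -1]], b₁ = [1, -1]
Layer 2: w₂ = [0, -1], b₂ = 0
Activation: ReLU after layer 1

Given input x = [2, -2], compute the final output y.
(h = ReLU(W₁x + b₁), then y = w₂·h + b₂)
y = -5

Layer 1 pre-activation: z₁ = [-5, 5]
After ReLU: h = [0, 5]
Layer 2 output: y = 0×0 + -1×5 + 0 = -5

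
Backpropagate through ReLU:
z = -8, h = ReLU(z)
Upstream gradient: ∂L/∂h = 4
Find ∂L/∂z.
∂L/∂z = 0

h = ReLU(-8) = 0
Since z < 0: ∂h/∂z = 0
∂L/∂z = ∂L/∂h · ∂h/∂z = 4 × 0 = 0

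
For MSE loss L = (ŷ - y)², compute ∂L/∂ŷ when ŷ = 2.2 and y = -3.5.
∂L/∂ŷ = 11.4

∂L/∂ŷ = 2(ŷ - y) = 2(2.2 - -3.5) = 2(5.7) = 11.4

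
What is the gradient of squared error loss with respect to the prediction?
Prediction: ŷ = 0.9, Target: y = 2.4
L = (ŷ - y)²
∂L/∂ŷ = -3.0

∂L/∂ŷ = 2(ŷ - y) = 2(0.9 - 2.4) = 2(-1.5) = -3.0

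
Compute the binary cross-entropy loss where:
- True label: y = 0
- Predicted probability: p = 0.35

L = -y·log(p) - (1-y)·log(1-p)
L = 0.4308

L = -0·log(0.35) - 1·log(0.65) = -log(0.65) = 0.4308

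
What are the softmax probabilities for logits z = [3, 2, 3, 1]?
p = [0.3995, 0.147, 0.3995, 0.0541]

exp(z) = [20.09, 7.389, 20.09, 2.718]
Sum = 50.28
p = [0.3995, 0.147, 0.3995, 0.0541]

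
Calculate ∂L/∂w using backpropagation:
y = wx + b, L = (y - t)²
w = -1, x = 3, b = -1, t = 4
∂L/∂w = -48

y = wx + b = (-1)(3) + -1 = -4
∂L/∂y = 2(y - t) = 2(-4 - 4) = -16
∂y/∂w = x = 3
∂L/∂w = ∂L/∂y · ∂y/∂w = -16 × 3 = -48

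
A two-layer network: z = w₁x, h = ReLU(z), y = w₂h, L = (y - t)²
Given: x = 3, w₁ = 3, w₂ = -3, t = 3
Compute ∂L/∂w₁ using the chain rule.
∂L/∂w₁ = 540

Forward pass:
z = w₁x = 3×3 = 9
h = ReLU(9) = 9
y = w₂h = -3×9 = -27

Backward pass:
∂L/∂y = 2(y - t) = 2(-27 - 3) = -60
∂y/∂h = w₂ = -3
∂h/∂z = 1 (ReLU derivative)
∂z/∂w₁ = x = 3

∂L/∂w₁ = -60 × -3 × 1 × 3 = 540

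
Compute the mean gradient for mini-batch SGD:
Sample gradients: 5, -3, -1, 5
Average gradient = 1.5

Average = (1/4)(5 + -3 + -1 + 5) = 6/4 = 1.5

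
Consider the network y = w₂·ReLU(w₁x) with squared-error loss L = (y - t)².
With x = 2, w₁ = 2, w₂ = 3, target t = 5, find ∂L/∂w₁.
∂L/∂w₁ = 84

Forward pass:
z = w₁x = 2×2 = 4
h = ReLU(4) = 4
y = w₂h = 3×4 = 12

Backward pass:
∂L/∂y = 2(y - t) = 2(12 - 5) = 14
∂y/∂h = w₂ = 3
∂h/∂z = 1 (ReLU derivative)
∂z/∂w₁ = x = 2

∂L/∂w₁ = 14 × 3 × 1 × 2 = 84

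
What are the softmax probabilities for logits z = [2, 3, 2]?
p = [0.2119, 0.5761, 0.2119]

exp(z) = [7.389, 20.09, 7.389]
Sum = 34.86
p = [0.2119, 0.5761, 0.2119]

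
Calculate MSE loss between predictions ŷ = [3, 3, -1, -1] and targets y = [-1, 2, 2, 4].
MSE = 12.75

MSE = (1/4)((3--1)² + (3-2)² + (-1-2)² + (-1-4)²) = (1/4)(16 + 1 + 9 + 25) = 12.75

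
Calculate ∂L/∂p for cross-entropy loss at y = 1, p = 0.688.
∂L/∂p = -1.453

∂L/∂p = -y/p + (1-y)/(1-p) = -1/0.688 + 0 = -1.453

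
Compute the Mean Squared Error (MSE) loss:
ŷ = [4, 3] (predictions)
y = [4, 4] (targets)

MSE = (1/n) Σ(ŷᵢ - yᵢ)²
MSE = 0.5

MSE = (1/2)((4-4)² + (3-4)²) = (1/2)(0 + 1) = 0.5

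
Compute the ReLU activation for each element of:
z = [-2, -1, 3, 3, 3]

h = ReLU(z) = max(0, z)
h = [0, 0, 3, 3, 3]

ReLU applied element-wise: max(0,-2)=0, max(0,-1)=0, max(0,3)=3, max(0,3)=3, max(0,3)=3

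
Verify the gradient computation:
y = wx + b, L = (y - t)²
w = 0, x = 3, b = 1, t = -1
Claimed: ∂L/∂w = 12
Correct

y = (0)(3) + 1 = 1
∂L/∂y = 2(y - t) = 2(1 - -1) = 4
∂y/∂w = x = 3
∂L/∂w = 4 × 3 = 12

Claimed value: 12
Correct: The correct gradient is 12.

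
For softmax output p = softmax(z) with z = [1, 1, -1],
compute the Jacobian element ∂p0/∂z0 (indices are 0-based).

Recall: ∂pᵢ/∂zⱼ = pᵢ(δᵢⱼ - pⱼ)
∂p0/∂z0 = 0.249

p = softmax(z) = [0.4683, 0.4683, 0.06338]
p0 = 0.4683

∂p0/∂z0 = p0(1 - p0) = 0.4683 × (1 - 0.4683) = 0.249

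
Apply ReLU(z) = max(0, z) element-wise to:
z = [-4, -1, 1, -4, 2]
h = [0, 0, 1, 0, 2]

ReLU applied element-wise: max(0,-4)=0, max(0,-1)=0, max(0,1)=1, max(0,-4)=0, max(0,2)=2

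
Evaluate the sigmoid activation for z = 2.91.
0.9483

sigmoid(2.91) = 1/(1 + e^(-2.91)) = 1/(1 + 0.05448) = 0.9483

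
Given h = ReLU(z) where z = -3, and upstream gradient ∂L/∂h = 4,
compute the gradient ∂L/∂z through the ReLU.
∂L/∂z = 0

h = ReLU(-3) = 0
Since z < 0: ∂h/∂z = 0
∂L/∂z = ∂L/∂h · ∂h/∂z = 4 × 0 = 0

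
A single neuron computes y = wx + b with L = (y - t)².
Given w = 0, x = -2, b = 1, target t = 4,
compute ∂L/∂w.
∂L/∂w = 12

y = wx + b = (0)(-2) + 1 = 1
∂L/∂y = 2(y - t) = 2(1 - 4) = -6
∂y/∂w = x = -2
∂L/∂w = ∂L/∂y · ∂y/∂w = -6 × -2 = 12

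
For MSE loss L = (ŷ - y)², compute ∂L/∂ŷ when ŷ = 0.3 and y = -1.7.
∂L/∂ŷ = 4.0

∂L/∂ŷ = 2(ŷ - y) = 2(0.3 - -1.7) = 2(2.0) = 4.0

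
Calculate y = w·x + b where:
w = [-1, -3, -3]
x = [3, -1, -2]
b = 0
y = 6

y = (-1)(3) + (-3)(-1) + (-3)(-2) + 0 = 6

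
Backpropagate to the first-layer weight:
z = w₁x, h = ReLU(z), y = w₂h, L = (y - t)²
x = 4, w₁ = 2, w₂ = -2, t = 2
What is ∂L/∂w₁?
∂L/∂w₁ = 288

Forward pass:
z = w₁x = 2×4 = 8
h = ReLU(8) = 8
y = w₂h = -2×8 = -16

Backward pass:
∂L/∂y = 2(y - t) = 2(-16 - 2) = -36
∂y/∂h = w₂ = -2
∂h/∂z = 1 (ReLU derivative)
∂z/∂w₁ = x = 4

∂L/∂w₁ = -36 × -2 × 1 × 4 = 288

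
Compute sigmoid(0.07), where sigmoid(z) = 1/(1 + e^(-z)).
0.5175

sigmoid(0.07) = 1/(1 + e^(-0.07)) = 1/(1 + 0.9324) = 0.5175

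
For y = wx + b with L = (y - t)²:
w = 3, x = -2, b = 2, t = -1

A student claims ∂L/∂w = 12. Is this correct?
Correct

y = (3)(-2) + 2 = -4
∂L/∂y = 2(y - t) = 2(-4 - -1) = -6
∂y/∂w = x = -2
∂L/∂w = -6 × -2 = 12

Claimed value: 12
Correct: The correct gradient is 12.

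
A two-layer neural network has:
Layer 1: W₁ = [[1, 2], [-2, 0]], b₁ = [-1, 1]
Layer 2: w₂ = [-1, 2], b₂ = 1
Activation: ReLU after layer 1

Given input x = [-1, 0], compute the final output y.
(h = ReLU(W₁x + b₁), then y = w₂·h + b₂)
y = 7

Layer 1 pre-activation: z₁ = [-2, 3]
After ReLU: h = [0, 3]
Layer 2 output: y = -1×0 + 2×3 + 1 = 7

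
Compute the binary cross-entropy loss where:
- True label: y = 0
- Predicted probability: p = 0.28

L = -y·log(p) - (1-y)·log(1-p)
L = 0.3285

L = -0·log(0.28) - 1·log(0.72) = -log(0.72) = 0.3285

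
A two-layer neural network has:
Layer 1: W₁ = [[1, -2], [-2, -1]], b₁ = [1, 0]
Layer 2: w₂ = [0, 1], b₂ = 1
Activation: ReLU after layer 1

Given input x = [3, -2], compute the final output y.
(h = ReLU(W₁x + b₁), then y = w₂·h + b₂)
y = 1

Layer 1 pre-activation: z₁ = [8, -4]
After ReLU: h = [8, 0]
Layer 2 output: y = 0×8 + 1×0 + 1 = 1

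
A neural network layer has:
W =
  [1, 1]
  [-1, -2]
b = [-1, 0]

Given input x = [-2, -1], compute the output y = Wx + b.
y = [-4, 4]

Wx = [1×-2 + 1×-1, -1×-2 + -2×-1]
   = [-3, 4]
y = Wx + b = [-3 + -1, 4 + 0] = [-4, 4]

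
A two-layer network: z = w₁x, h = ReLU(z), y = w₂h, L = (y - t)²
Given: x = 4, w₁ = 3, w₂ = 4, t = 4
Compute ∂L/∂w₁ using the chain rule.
∂L/∂w₁ = 1408

Forward pass:
z = w₁x = 3×4 = 12
h = ReLU(12) = 12
y = w₂h = 4×12 = 48

Backward pass:
∂L/∂y = 2(y - t) = 2(48 - 4) = 88
∂y/∂h = w₂ = 4
∂h/∂z = 1 (ReLU derivative)
∂z/∂w₁ = x = 4

∂L/∂w₁ = 88 × 4 × 1 × 4 = 1408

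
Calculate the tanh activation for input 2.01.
0.9647

tanh(2.01) = (e^(2.01) - e^(-2.01))/(e^(2.01) + e^(-2.01)) = 0.9647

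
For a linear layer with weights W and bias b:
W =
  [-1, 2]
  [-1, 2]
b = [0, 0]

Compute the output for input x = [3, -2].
y = [-7, -7]

Wx = [-1×3 + 2×-2, -1×3 + 2×-2]
   = [-7, -7]
y = Wx + b = [-7 + 0, -7 + 0] = [-7, -7]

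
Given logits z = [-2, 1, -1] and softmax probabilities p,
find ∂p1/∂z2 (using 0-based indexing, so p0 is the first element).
∂p1/∂z2 = -0.09636

p = softmax(z) = [0.04201, 0.8438, 0.1142]
p1 = 0.8438, p2 = 0.1142

∂p1/∂z2 = -p1 × p2 = -0.8438 × 0.1142 = -0.09636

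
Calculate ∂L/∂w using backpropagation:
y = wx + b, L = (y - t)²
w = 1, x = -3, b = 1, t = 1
∂L/∂w = 18

y = wx + b = (1)(-3) + 1 = -2
∂L/∂y = 2(y - t) = 2(-2 - 1) = -6
∂y/∂w = x = -3
∂L/∂w = ∂L/∂y · ∂y/∂w = -6 × -3 = 18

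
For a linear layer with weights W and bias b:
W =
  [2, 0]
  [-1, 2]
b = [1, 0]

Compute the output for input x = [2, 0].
y = [5, -2]

Wx = [2×2 + 0×0, -1×2 + 2×0]
   = [4, -2]
y = Wx + b = [4 + 1, -2 + 0] = [5, -2]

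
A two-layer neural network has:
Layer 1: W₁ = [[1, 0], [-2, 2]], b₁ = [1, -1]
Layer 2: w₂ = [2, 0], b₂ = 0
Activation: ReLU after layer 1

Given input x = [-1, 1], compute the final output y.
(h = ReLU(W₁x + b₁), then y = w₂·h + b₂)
y = 0

Layer 1 pre-activation: z₁ = [0, 3]
After ReLU: h = [0, 3]
Layer 2 output: y = 2×0 + 0×3 + 0 = 0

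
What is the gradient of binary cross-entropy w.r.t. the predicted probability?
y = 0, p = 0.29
∂L/∂p = 1.408

∂L/∂p = -y/p + (1-y)/(1-p) = 0 + 1/0.71 = 1.408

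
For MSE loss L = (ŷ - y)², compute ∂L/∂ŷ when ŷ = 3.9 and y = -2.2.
∂L/∂ŷ = 12.2

∂L/∂ŷ = 2(ŷ - y) = 2(3.9 - -2.2) = 2(6.1) = 12.2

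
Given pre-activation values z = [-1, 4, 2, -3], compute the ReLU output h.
h = [0, 4, 2, 0]

ReLU applied element-wise: max(0,-1)=0, max(0,4)=4, max(0,2)=2, max(0,-3)=0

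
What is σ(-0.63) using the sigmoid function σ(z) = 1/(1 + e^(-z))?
0.3475

sigmoid(-0.63) = 1/(1 + e^(0.63)) = 1/(1 + 1.878) = 0.3475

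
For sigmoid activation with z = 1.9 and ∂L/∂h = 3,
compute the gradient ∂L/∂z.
∂L/∂z = 0.3395

σ(1.9) = 0.8699
σ'(1.9) = σ(1.9)(1 - σ(1.9)) = 0.8699 × 0.1301 = 0.1132
∂L/∂z = ∂L/∂h · σ'(z) = 3 × 0.1132 = 0.3395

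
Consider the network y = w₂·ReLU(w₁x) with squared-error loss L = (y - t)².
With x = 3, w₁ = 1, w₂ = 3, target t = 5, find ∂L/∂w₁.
∂L/∂w₁ = 72

Forward pass:
z = w₁x = 1×3 = 3
h = ReLU(3) = 3
y = w₂h = 3×3 = 9

Backward pass:
∂L/∂y = 2(y - t) = 2(9 - 5) = 8
∂y/∂h = w₂ = 3
∂h/∂z = 1 (ReLU derivative)
∂z/∂w₁ = x = 3

∂L/∂w₁ = 8 × 3 × 1 × 3 = 72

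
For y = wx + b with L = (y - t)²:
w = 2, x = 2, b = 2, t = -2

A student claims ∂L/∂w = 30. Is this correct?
Incorrect

y = (2)(2) + 2 = 6
∂L/∂y = 2(y - t) = 2(6 - -2) = 16
∂y/∂w = x = 2
∂L/∂w = 16 × 2 = 32

Claimed value: 30
Incorrect: The correct gradient is 32.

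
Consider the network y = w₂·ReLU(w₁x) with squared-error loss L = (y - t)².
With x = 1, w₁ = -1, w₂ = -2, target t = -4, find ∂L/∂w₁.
∂L/∂w₁ = 0

Forward pass:
z = w₁x = -1×1 = -1
h = ReLU(-1) = 0
y = w₂h = -2×0 = 0

Backward pass:
∂L/∂y = 2(y - t) = 2(0 - -4) = 8
∂y/∂h = w₂ = -2
∂h/∂z = 0 (ReLU derivative)
∂z/∂w₁ = x = 1

∂L/∂w₁ = 8 × -2 × 0 × 1 = 0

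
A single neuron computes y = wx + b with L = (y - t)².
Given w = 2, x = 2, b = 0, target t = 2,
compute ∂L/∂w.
∂L/∂w = 8

y = wx + b = (2)(2) + 0 = 4
∂L/∂y = 2(y - t) = 2(4 - 2) = 4
∂y/∂w = x = 2
∂L/∂w = ∂L/∂y · ∂y/∂w = 4 × 2 = 8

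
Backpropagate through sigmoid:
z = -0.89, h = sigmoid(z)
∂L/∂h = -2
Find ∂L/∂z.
∂L/∂z = -0.4127

σ(-0.89) = 0.2911
σ'(-0.89) = σ(-0.89)(1 - σ(-0.89)) = 0.2911 × 0.7089 = 0.2064
∂L/∂z = ∂L/∂h · σ'(z) = -2 × 0.2064 = -0.4127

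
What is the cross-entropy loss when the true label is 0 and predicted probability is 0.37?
L = 0.462

L = -0·log(0.37) - 1·log(0.63) = -log(0.63) = 0.462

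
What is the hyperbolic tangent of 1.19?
0.8306

tanh(1.19) = (e^(1.19) - e^(-1.19))/(e^(1.19) + e^(-1.19)) = 0.8306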